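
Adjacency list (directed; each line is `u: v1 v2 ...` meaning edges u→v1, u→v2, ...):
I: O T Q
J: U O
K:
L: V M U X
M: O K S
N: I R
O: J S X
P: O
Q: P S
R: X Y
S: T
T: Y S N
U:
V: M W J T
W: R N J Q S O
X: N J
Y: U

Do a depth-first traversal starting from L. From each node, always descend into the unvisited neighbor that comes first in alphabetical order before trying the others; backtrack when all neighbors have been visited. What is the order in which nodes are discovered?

Visit L
L → M
M → K
M → O
O → J
J → U
O → S
S → T
T → N
N → I
I → Q
Q → P
N → R
R → X
R → Y
L → V
V → W

L, M, K, O, J, U, S, T, N, I, Q, P, R, X, Y, V, W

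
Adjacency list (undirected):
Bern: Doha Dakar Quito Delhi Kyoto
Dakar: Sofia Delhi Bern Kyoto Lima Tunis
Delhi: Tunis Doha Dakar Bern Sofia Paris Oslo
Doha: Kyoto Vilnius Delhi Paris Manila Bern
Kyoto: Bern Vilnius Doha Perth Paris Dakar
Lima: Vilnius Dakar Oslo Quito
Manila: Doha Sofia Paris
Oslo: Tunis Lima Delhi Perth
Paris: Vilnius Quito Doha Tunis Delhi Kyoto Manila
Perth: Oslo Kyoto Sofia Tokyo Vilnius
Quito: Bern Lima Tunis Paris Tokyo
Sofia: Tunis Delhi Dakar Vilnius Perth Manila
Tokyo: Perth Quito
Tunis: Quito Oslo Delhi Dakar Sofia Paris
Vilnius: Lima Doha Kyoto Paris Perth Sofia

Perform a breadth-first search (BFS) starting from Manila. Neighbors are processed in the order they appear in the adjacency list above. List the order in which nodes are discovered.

Manila, Doha, Sofia, Paris, Kyoto, Vilnius, Delhi, Bern, Tunis, Dakar, Perth, Quito, Lima, Oslo, Tokyo

Visit Manila; enqueue Doha, Sofia, Paris → queue [Doha, Sofia, Paris]
Visit Doha; enqueue Kyoto, Vilnius, Delhi, Bern → queue [Sofia, Paris, Kyoto, Vilnius, Delhi, Bern]
Visit Sofia; enqueue Tunis, Dakar, Perth → queue [Paris, Kyoto, Vilnius, Delhi, Bern, Tunis, Dakar, Perth]
Visit Paris; enqueue Quito → queue [Kyoto, Vilnius, Delhi, Bern, Tunis, Dakar, Perth, Quito]
Visit Kyoto → queue [Vilnius, Delhi, Bern, Tunis, Dakar, Perth, Quito]
Visit Vilnius; enqueue Lima → queue [Delhi, Bern, Tunis, Dakar, Perth, Quito, Lima]
Visit Delhi; enqueue Oslo → queue [Bern, Tunis, Dakar, Perth, Quito, Lima, Oslo]
Visit Bern → queue [Tunis, Dakar, Perth, Quito, Lima, Oslo]
Visit Tunis → queue [Dakar, Perth, Quito, Lima, Oslo]
Visit Dakar → queue [Perth, Quito, Lima, Oslo]
Visit Perth; enqueue Tokyo → queue [Quito, Lima, Oslo, Tokyo]
Visit Quito → queue [Lima, Oslo, Tokyo]
Visit Lima → queue [Oslo, Tokyo]
Visit Oslo → queue [Tokyo]
Visit Tokyo → queue []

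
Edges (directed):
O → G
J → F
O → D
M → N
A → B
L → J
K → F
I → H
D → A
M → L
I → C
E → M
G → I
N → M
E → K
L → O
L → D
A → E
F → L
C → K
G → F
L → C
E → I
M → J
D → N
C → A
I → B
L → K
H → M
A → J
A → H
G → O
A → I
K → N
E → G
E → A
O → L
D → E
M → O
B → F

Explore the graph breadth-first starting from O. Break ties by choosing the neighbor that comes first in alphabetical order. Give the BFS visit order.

O, D, G, L, A, E, N, F, I, C, J, K, B, H, M

Visit O; enqueue D, G, L → queue [D, G, L]
Visit D; enqueue A, E, N → queue [G, L, A, E, N]
Visit G; enqueue F, I → queue [L, A, E, N, F, I]
Visit L; enqueue C, J, K → queue [A, E, N, F, I, C, J, K]
Visit A; enqueue B, H → queue [E, N, F, I, C, J, K, B, H]
Visit E; enqueue M → queue [N, F, I, C, J, K, B, H, M]
Visit N → queue [F, I, C, J, K, B, H, M]
Visit F → queue [I, C, J, K, B, H, M]
Visit I → queue [C, J, K, B, H, M]
Visit C → queue [J, K, B, H, M]
Visit J → queue [K, B, H, M]
Visit K → queue [B, H, M]
Visit B → queue [H, M]
Visit H → queue [M]
Visit M → queue []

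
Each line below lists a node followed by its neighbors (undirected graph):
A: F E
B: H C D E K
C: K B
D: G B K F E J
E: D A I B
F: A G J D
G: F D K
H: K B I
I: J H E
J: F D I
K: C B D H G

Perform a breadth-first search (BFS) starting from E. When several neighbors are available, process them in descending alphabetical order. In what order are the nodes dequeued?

E, I, D, B, A, J, H, K, G, F, C

Visit E; enqueue I, D, B, A → queue [I, D, B, A]
Visit I; enqueue J, H → queue [D, B, A, J, H]
Visit D; enqueue K, G, F → queue [B, A, J, H, K, G, F]
Visit B; enqueue C → queue [A, J, H, K, G, F, C]
Visit A → queue [J, H, K, G, F, C]
Visit J → queue [H, K, G, F, C]
Visit H → queue [K, G, F, C]
Visit K → queue [G, F, C]
Visit G → queue [F, C]
Visit F → queue [C]
Visit C → queue []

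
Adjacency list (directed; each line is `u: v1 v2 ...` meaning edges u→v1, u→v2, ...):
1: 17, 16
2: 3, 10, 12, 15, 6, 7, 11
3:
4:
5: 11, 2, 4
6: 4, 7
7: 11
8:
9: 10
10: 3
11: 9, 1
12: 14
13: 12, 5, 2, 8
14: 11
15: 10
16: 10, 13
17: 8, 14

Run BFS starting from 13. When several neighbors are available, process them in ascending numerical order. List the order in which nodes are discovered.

13 → 2 → 5 → 8 → 12 → 3 → 6 → 7 → 10 → 11 → 15 → 4 → 14 → 1 → 9 → 16 → 17

Visit 13; enqueue 2, 5, 8, 12 → queue [2, 5, 8, 12]
Visit 2; enqueue 3, 6, 7, 10, 11, 15 → queue [5, 8, 12, 3, 6, 7, 10, 11, 15]
Visit 5; enqueue 4 → queue [8, 12, 3, 6, 7, 10, 11, 15, 4]
Visit 8 → queue [12, 3, 6, 7, 10, 11, 15, 4]
Visit 12; enqueue 14 → queue [3, 6, 7, 10, 11, 15, 4, 14]
Visit 3 → queue [6, 7, 10, 11, 15, 4, 14]
Visit 6 → queue [7, 10, 11, 15, 4, 14]
Visit 7 → queue [10, 11, 15, 4, 14]
Visit 10 → queue [11, 15, 4, 14]
Visit 11; enqueue 1, 9 → queue [15, 4, 14, 1, 9]
Visit 15 → queue [4, 14, 1, 9]
Visit 4 → queue [14, 1, 9]
Visit 14 → queue [1, 9]
Visit 1; enqueue 16, 17 → queue [9, 16, 17]
Visit 9 → queue [16, 17]
Visit 16 → queue [17]
Visit 17 → queue []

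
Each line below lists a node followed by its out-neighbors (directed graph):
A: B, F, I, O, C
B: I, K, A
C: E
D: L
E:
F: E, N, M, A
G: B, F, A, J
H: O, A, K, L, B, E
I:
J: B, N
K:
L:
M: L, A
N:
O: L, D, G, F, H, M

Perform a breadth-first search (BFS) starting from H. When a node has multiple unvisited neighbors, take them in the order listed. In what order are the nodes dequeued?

Visit H; enqueue O, A, K, L, B, E → queue [O, A, K, L, B, E]
Visit O; enqueue D, G, F, M → queue [A, K, L, B, E, D, G, F, M]
Visit A; enqueue I, C → queue [K, L, B, E, D, G, F, M, I, C]
Visit K → queue [L, B, E, D, G, F, M, I, C]
Visit L → queue [B, E, D, G, F, M, I, C]
Visit B → queue [E, D, G, F, M, I, C]
Visit E → queue [D, G, F, M, I, C]
Visit D → queue [G, F, M, I, C]
Visit G; enqueue J → queue [F, M, I, C, J]
Visit F; enqueue N → queue [M, I, C, J, N]
Visit M → queue [I, C, J, N]
Visit I → queue [C, J, N]
Visit C → queue [J, N]
Visit J → queue [N]
Visit N → queue []

H -> O -> A -> K -> L -> B -> E -> D -> G -> F -> M -> I -> C -> J -> N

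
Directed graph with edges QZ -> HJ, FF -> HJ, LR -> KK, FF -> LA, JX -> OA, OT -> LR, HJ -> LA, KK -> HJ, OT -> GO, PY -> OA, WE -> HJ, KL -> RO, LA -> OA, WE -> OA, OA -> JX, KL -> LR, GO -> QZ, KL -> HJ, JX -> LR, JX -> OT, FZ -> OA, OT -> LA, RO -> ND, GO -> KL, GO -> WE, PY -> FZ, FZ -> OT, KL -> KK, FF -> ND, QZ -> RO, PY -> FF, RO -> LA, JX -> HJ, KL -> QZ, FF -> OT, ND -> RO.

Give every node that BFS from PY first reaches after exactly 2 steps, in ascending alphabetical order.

Level 0: PY
Level 1: FF, FZ, OA
Level 2: HJ, JX, LA, ND, OT
Level 3: GO, LR, RO
Level 4: KK, KL, QZ, WE

HJ, JX, LA, ND, OT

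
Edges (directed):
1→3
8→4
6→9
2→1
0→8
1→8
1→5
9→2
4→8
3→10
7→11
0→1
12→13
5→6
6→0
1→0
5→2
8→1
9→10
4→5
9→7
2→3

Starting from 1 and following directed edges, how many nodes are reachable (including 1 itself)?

12

BFS from 1 visits: 1, 8, 5, 3, 0, 4, 6, 2, 10, 9, 7, 11
Reachable nodes: 12 of 14 total.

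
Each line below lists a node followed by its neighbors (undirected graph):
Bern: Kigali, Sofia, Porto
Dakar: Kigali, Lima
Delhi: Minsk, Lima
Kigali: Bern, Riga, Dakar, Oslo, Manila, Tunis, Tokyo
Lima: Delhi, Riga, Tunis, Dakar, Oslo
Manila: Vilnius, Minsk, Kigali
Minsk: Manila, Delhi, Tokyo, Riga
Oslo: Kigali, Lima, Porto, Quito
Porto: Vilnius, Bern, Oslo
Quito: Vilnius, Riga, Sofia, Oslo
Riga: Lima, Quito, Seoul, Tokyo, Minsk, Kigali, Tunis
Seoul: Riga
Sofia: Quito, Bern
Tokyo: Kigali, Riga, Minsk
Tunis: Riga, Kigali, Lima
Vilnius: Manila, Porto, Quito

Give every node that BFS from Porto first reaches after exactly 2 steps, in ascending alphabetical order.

Level 0: Porto
Level 1: Bern, Oslo, Vilnius
Level 2: Kigali, Lima, Manila, Quito, Sofia
Level 3: Dakar, Delhi, Minsk, Riga, Tokyo, Tunis
Level 4: Seoul

Kigali, Lima, Manila, Quito, Sofia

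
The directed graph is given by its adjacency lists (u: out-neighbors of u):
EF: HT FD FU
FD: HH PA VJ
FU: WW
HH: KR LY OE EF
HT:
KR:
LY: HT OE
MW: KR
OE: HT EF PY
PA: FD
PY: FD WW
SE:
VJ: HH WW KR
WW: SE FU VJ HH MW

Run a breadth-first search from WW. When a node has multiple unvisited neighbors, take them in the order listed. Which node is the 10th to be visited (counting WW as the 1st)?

Visit WW; enqueue SE, FU, VJ, HH, MW → queue [SE, FU, VJ, HH, MW]
Visit SE → queue [FU, VJ, HH, MW]
Visit FU → queue [VJ, HH, MW]
Visit VJ; enqueue KR → queue [HH, MW, KR]
Visit HH; enqueue LY, OE, EF → queue [MW, KR, LY, OE, EF]
Visit MW → queue [KR, LY, OE, EF]
Visit KR → queue [LY, OE, EF]
Visit LY; enqueue HT → queue [OE, EF, HT]
Visit OE; enqueue PY → queue [EF, HT, PY]
Visit EF; enqueue FD → queue [HT, PY, FD]
Visit HT → queue [PY, FD]
Visit PY → queue [FD]
Visit FD; enqueue PA → queue [PA]
Visit PA → queue []

Visit order: WW, SE, FU, VJ, HH, MW, KR, LY, OE, EF, HT, PY, FD, PA

EF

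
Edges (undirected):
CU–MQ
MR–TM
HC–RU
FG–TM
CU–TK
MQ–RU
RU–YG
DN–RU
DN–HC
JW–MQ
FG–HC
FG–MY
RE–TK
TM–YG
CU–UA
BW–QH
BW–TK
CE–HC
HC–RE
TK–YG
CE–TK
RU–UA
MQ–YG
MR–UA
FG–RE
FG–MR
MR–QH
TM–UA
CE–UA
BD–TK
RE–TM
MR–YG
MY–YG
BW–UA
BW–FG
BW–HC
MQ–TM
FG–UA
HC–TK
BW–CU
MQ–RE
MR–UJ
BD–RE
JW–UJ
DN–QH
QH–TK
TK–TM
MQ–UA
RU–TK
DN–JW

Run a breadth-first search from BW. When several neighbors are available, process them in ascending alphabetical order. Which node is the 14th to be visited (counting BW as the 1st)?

Visit BW; enqueue CU, FG, HC, QH, TK, UA → queue [CU, FG, HC, QH, TK, UA]
Visit CU; enqueue MQ → queue [FG, HC, QH, TK, UA, MQ]
Visit FG; enqueue MR, MY, RE, TM → queue [HC, QH, TK, UA, MQ, MR, MY, RE, TM]
Visit HC; enqueue CE, DN, RU → queue [QH, TK, UA, MQ, MR, MY, RE, TM, CE, DN, RU]
Visit QH → queue [TK, UA, MQ, MR, MY, RE, TM, CE, DN, RU]
Visit TK; enqueue BD, YG → queue [UA, MQ, MR, MY, RE, TM, CE, DN, RU, BD, YG]
Visit UA → queue [MQ, MR, MY, RE, TM, CE, DN, RU, BD, YG]
Visit MQ; enqueue JW → queue [MR, MY, RE, TM, CE, DN, RU, BD, YG, JW]
Visit MR; enqueue UJ → queue [MY, RE, TM, CE, DN, RU, BD, YG, JW, UJ]
Visit MY → queue [RE, TM, CE, DN, RU, BD, YG, JW, UJ]
Visit RE → queue [TM, CE, DN, RU, BD, YG, JW, UJ]
Visit TM → queue [CE, DN, RU, BD, YG, JW, UJ]
Visit CE → queue [DN, RU, BD, YG, JW, UJ]
Visit DN → queue [RU, BD, YG, JW, UJ]
Visit RU → queue [BD, YG, JW, UJ]
Visit BD → queue [YG, JW, UJ]
Visit YG → queue [JW, UJ]
Visit JW → queue [UJ]
Visit UJ → queue []

Visit order: BW, CU, FG, HC, QH, TK, UA, MQ, MR, MY, RE, TM, CE, DN, RU, BD, YG, JW, UJ

DN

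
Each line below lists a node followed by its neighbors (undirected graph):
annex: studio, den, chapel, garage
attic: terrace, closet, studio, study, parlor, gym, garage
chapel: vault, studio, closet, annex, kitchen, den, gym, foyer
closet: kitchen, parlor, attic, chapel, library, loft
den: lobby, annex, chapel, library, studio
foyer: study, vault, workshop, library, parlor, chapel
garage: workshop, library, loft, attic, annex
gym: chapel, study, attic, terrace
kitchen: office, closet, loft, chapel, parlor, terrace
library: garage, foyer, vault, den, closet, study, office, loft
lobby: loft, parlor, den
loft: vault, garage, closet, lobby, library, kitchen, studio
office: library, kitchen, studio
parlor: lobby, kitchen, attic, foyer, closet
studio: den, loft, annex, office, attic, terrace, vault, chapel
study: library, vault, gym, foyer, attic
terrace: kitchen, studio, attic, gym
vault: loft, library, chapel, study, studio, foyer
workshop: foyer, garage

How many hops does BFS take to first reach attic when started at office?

2

Level 0: office
Level 1: kitchen, library, studio
Level 2: annex, attic, chapel, closet, den, foyer, garage, loft, parlor, study, terrace, vault
Level 3: gym, lobby, workshop
attic first appears at level 2.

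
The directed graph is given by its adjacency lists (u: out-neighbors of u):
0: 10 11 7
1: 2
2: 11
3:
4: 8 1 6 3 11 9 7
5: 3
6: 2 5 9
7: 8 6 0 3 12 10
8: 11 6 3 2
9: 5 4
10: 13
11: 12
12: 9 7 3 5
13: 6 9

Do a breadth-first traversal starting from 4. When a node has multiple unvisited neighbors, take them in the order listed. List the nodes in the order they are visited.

Visit 4; enqueue 8, 1, 6, 3, 11, 9, 7 → queue [8, 1, 6, 3, 11, 9, 7]
Visit 8; enqueue 2 → queue [1, 6, 3, 11, 9, 7, 2]
Visit 1 → queue [6, 3, 11, 9, 7, 2]
Visit 6; enqueue 5 → queue [3, 11, 9, 7, 2, 5]
Visit 3 → queue [11, 9, 7, 2, 5]
Visit 11; enqueue 12 → queue [9, 7, 2, 5, 12]
Visit 9 → queue [7, 2, 5, 12]
Visit 7; enqueue 0, 10 → queue [2, 5, 12, 0, 10]
Visit 2 → queue [5, 12, 0, 10]
Visit 5 → queue [12, 0, 10]
Visit 12 → queue [0, 10]
Visit 0 → queue [10]
Visit 10; enqueue 13 → queue [13]
Visit 13 → queue []

4, 8, 1, 6, 3, 11, 9, 7, 2, 5, 12, 0, 10, 13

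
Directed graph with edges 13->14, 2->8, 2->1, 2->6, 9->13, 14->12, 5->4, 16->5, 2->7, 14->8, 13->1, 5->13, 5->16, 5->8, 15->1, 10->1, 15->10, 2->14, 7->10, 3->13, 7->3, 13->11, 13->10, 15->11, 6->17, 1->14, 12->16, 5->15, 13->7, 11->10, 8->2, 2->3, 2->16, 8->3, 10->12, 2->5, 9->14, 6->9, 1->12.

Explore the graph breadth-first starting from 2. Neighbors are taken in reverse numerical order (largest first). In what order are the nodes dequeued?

Visit 2; enqueue 16, 14, 8, 7, 6, 5, 3, 1 → queue [16, 14, 8, 7, 6, 5, 3, 1]
Visit 16 → queue [14, 8, 7, 6, 5, 3, 1]
Visit 14; enqueue 12 → queue [8, 7, 6, 5, 3, 1, 12]
Visit 8 → queue [7, 6, 5, 3, 1, 12]
Visit 7; enqueue 10 → queue [6, 5, 3, 1, 12, 10]
Visit 6; enqueue 17, 9 → queue [5, 3, 1, 12, 10, 17, 9]
Visit 5; enqueue 15, 13, 4 → queue [3, 1, 12, 10, 17, 9, 15, 13, 4]
Visit 3 → queue [1, 12, 10, 17, 9, 15, 13, 4]
Visit 1 → queue [12, 10, 17, 9, 15, 13, 4]
Visit 12 → queue [10, 17, 9, 15, 13, 4]
Visit 10 → queue [17, 9, 15, 13, 4]
Visit 17 → queue [9, 15, 13, 4]
Visit 9 → queue [15, 13, 4]
Visit 15; enqueue 11 → queue [13, 4, 11]
Visit 13 → queue [4, 11]
Visit 4 → queue [11]
Visit 11 → queue []

2 -> 16 -> 14 -> 8 -> 7 -> 6 -> 5 -> 3 -> 1 -> 12 -> 10 -> 17 -> 9 -> 15 -> 13 -> 4 -> 11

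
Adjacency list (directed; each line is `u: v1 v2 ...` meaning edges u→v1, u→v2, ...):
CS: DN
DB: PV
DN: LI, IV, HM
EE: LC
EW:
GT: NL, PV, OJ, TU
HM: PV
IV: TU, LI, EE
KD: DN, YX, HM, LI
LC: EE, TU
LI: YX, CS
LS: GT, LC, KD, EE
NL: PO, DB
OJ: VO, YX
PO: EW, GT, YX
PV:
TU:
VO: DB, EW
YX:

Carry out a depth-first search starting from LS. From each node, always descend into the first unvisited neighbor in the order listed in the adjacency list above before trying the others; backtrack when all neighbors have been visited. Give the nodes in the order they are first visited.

Visit LS
LS → GT
GT → NL
NL → PO
PO → EW
PO → YX
NL → DB
DB → PV
GT → OJ
OJ → VO
GT → TU
LS → LC
LC → EE
LS → KD
KD → DN
DN → LI
LI → CS
DN → IV
DN → HM

LS, GT, NL, PO, EW, YX, DB, PV, OJ, VO, TU, LC, EE, KD, DN, LI, CS, IV, HM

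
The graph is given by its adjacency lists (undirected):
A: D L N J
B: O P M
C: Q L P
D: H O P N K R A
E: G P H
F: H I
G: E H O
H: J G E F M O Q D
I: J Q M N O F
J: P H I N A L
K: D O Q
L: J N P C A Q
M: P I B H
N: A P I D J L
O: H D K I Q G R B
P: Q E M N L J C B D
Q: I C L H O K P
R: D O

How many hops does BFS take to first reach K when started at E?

3

Level 0: E
Level 1: G, H, P
Level 2: B, C, D, F, J, L, M, N, O, Q
Level 3: A, I, K, R
K first appears at level 3.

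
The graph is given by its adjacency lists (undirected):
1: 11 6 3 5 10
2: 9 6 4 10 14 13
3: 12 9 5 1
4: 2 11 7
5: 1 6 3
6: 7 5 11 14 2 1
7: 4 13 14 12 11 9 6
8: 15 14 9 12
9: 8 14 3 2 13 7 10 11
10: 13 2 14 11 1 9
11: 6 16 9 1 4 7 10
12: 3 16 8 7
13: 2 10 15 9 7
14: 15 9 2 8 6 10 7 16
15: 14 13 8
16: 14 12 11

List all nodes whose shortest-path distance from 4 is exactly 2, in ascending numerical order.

Level 0: 4
Level 1: 2, 7, 11
Level 2: 1, 6, 9, 10, 12, 13, 14, 16
Level 3: 3, 5, 8, 15

1, 6, 9, 10, 12, 13, 14, 16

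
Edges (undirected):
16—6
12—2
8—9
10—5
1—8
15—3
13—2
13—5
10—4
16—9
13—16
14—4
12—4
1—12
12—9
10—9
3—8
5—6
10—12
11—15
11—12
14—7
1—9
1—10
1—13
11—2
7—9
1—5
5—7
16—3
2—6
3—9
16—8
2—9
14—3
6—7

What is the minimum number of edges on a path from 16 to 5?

Level 0: 16
Level 1: 3, 6, 8, 9, 13
Level 2: 1, 2, 5, 7, 10, 12, 14, 15
Level 3: 4, 11
5 first appears at level 2.

2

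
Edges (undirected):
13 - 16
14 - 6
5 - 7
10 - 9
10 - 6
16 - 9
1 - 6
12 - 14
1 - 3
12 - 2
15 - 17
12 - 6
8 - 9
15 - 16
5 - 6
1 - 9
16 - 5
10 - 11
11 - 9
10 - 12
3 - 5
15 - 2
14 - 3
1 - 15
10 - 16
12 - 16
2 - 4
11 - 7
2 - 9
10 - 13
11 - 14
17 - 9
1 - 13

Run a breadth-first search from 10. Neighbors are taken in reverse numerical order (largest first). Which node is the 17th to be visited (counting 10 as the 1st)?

Visit 10; enqueue 16, 13, 12, 11, 9, 6 → queue [16, 13, 12, 11, 9, 6]
Visit 16; enqueue 15, 5 → queue [13, 12, 11, 9, 6, 15, 5]
Visit 13; enqueue 1 → queue [12, 11, 9, 6, 15, 5, 1]
Visit 12; enqueue 14, 2 → queue [11, 9, 6, 15, 5, 1, 14, 2]
Visit 11; enqueue 7 → queue [9, 6, 15, 5, 1, 14, 2, 7]
Visit 9; enqueue 17, 8 → queue [6, 15, 5, 1, 14, 2, 7, 17, 8]
Visit 6 → queue [15, 5, 1, 14, 2, 7, 17, 8]
Visit 15 → queue [5, 1, 14, 2, 7, 17, 8]
Visit 5; enqueue 3 → queue [1, 14, 2, 7, 17, 8, 3]
Visit 1 → queue [14, 2, 7, 17, 8, 3]
Visit 14 → queue [2, 7, 17, 8, 3]
Visit 2; enqueue 4 → queue [7, 17, 8, 3, 4]
Visit 7 → queue [17, 8, 3, 4]
Visit 17 → queue [8, 3, 4]
Visit 8 → queue [3, 4]
Visit 3 → queue [4]
Visit 4 → queue []

Visit order: 10, 16, 13, 12, 11, 9, 6, 15, 5, 1, 14, 2, 7, 17, 8, 3, 4

4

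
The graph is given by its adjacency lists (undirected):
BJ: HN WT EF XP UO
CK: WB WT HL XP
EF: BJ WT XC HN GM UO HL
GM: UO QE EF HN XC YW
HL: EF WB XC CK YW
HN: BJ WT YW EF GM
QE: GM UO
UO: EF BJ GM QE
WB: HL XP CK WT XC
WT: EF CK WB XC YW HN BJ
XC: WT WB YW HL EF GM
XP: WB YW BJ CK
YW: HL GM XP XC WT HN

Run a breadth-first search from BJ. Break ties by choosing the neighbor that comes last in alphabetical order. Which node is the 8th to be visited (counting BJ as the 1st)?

Visit BJ; enqueue XP, WT, UO, HN, EF → queue [XP, WT, UO, HN, EF]
Visit XP; enqueue YW, WB, CK → queue [WT, UO, HN, EF, YW, WB, CK]
Visit WT; enqueue XC → queue [UO, HN, EF, YW, WB, CK, XC]
Visit UO; enqueue QE, GM → queue [HN, EF, YW, WB, CK, XC, QE, GM]
Visit HN → queue [EF, YW, WB, CK, XC, QE, GM]
Visit EF; enqueue HL → queue [YW, WB, CK, XC, QE, GM, HL]
Visit YW → queue [WB, CK, XC, QE, GM, HL]
Visit WB → queue [CK, XC, QE, GM, HL]
Visit CK → queue [XC, QE, GM, HL]
Visit XC → queue [QE, GM, HL]
Visit QE → queue [GM, HL]
Visit GM → queue [HL]
Visit HL → queue []

Visit order: BJ, XP, WT, UO, HN, EF, YW, WB, CK, XC, QE, GM, HL

WB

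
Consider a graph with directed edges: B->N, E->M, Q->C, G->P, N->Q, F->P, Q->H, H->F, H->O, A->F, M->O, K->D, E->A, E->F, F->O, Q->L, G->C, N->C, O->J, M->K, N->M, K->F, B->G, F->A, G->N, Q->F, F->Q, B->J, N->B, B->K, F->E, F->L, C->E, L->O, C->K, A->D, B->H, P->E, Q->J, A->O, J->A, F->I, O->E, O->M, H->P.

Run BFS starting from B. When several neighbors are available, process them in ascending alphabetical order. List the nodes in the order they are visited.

B, G, H, J, K, N, C, P, F, O, A, D, M, Q, E, I, L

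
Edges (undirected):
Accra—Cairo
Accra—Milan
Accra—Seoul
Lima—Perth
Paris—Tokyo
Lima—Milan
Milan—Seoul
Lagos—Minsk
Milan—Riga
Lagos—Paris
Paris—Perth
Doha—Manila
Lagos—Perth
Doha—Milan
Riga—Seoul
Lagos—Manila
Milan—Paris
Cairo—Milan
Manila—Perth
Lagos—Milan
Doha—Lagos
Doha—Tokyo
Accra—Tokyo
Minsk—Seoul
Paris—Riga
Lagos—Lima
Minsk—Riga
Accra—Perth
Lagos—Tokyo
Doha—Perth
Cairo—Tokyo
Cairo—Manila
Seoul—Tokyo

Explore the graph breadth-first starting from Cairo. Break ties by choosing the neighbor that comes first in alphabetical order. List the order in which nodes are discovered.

Visit Cairo; enqueue Accra, Manila, Milan, Tokyo → queue [Accra, Manila, Milan, Tokyo]
Visit Accra; enqueue Perth, Seoul → queue [Manila, Milan, Tokyo, Perth, Seoul]
Visit Manila; enqueue Doha, Lagos → queue [Milan, Tokyo, Perth, Seoul, Doha, Lagos]
Visit Milan; enqueue Lima, Paris, Riga → queue [Tokyo, Perth, Seoul, Doha, Lagos, Lima, Paris, Riga]
Visit Tokyo → queue [Perth, Seoul, Doha, Lagos, Lima, Paris, Riga]
Visit Perth → queue [Seoul, Doha, Lagos, Lima, Paris, Riga]
Visit Seoul; enqueue Minsk → queue [Doha, Lagos, Lima, Paris, Riga, Minsk]
Visit Doha → queue [Lagos, Lima, Paris, Riga, Minsk]
Visit Lagos → queue [Lima, Paris, Riga, Minsk]
Visit Lima → queue [Paris, Riga, Minsk]
Visit Paris → queue [Riga, Minsk]
Visit Riga → queue [Minsk]
Visit Minsk → queue []

Cairo Accra Manila Milan Tokyo Perth Seoul Doha Lagos Lima Paris Riga Minsk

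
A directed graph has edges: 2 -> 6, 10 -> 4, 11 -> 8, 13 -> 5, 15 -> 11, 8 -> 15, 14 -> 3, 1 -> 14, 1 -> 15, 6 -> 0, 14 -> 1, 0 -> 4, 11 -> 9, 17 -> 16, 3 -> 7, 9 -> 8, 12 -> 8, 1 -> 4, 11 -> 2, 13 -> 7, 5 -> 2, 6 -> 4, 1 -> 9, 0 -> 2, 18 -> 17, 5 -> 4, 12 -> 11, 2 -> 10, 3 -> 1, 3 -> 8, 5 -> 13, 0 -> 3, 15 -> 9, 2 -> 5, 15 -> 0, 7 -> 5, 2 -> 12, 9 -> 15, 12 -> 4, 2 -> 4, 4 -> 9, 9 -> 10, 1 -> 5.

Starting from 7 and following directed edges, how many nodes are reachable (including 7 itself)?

16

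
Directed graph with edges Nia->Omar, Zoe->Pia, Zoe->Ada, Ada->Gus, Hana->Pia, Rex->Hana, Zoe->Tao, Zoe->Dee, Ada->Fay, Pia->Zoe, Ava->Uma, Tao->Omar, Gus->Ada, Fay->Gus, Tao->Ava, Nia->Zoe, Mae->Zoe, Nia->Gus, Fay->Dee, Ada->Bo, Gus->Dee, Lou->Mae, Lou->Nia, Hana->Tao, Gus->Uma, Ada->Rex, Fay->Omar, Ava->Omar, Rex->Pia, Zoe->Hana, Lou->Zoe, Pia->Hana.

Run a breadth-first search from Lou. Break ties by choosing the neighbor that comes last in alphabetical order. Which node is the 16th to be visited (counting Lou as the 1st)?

Uma

Visit Lou; enqueue Zoe, Nia, Mae → queue [Zoe, Nia, Mae]
Visit Zoe; enqueue Tao, Pia, Hana, Dee, Ada → queue [Nia, Mae, Tao, Pia, Hana, Dee, Ada]
Visit Nia; enqueue Omar, Gus → queue [Mae, Tao, Pia, Hana, Dee, Ada, Omar, Gus]
Visit Mae → queue [Tao, Pia, Hana, Dee, Ada, Omar, Gus]
Visit Tao; enqueue Ava → queue [Pia, Hana, Dee, Ada, Omar, Gus, Ava]
Visit Pia → queue [Hana, Dee, Ada, Omar, Gus, Ava]
Visit Hana → queue [Dee, Ada, Omar, Gus, Ava]
Visit Dee → queue [Ada, Omar, Gus, Ava]
Visit Ada; enqueue Rex, Fay, Bo → queue [Omar, Gus, Ava, Rex, Fay, Bo]
Visit Omar → queue [Gus, Ava, Rex, Fay, Bo]
Visit Gus; enqueue Uma → queue [Ava, Rex, Fay, Bo, Uma]
Visit Ava → queue [Rex, Fay, Bo, Uma]
Visit Rex → queue [Fay, Bo, Uma]
Visit Fay → queue [Bo, Uma]
Visit Bo → queue [Uma]
Visit Uma → queue []

Visit order: Lou, Zoe, Nia, Mae, Tao, Pia, Hana, Dee, Ada, Omar, Gus, Ava, Rex, Fay, Bo, Uma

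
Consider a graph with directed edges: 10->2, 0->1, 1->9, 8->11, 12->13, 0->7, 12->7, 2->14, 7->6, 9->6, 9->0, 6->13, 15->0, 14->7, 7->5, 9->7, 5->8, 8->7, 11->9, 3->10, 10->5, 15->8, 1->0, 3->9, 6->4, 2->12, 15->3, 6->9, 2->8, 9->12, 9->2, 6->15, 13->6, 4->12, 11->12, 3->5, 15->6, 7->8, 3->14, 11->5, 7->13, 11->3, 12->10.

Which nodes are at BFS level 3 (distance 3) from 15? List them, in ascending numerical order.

2, 12

Level 0: 15
Level 1: 0, 3, 6, 8
Level 2: 1, 4, 5, 7, 9, 10, 11, 13, 14
Level 3: 2, 12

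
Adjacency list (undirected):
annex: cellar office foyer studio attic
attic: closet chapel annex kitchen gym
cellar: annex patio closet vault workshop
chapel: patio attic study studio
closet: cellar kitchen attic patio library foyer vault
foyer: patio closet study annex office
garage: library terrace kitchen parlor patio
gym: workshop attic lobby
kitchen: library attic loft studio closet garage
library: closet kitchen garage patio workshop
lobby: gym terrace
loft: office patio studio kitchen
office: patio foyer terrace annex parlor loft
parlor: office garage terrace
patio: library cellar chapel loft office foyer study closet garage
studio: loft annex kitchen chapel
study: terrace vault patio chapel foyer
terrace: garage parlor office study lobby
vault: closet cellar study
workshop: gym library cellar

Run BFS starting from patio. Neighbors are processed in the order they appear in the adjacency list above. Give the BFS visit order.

Visit patio; enqueue library, cellar, chapel, loft, office, foyer, study, closet, garage → queue [library, cellar, chapel, loft, office, foyer, study, closet, garage]
Visit library; enqueue kitchen, workshop → queue [cellar, chapel, loft, office, foyer, study, closet, garage, kitchen, workshop]
Visit cellar; enqueue annex, vault → queue [chapel, loft, office, foyer, study, closet, garage, kitchen, workshop, annex, vault]
Visit chapel; enqueue attic, studio → queue [loft, office, foyer, study, closet, garage, kitchen, workshop, annex, vault, attic, studio]
Visit loft → queue [office, foyer, study, closet, garage, kitchen, workshop, annex, vault, attic, studio]
Visit office; enqueue terrace, parlor → queue [foyer, study, closet, garage, kitchen, workshop, annex, vault, attic, studio, terrace, parlor]
Visit foyer → queue [study, closet, garage, kitchen, workshop, annex, vault, attic, studio, terrace, parlor]
Visit study → queue [closet, garage, kitchen, workshop, annex, vault, attic, studio, terrace, parlor]
Visit closet → queue [garage, kitchen, workshop, annex, vault, attic, studio, terrace, parlor]
Visit garage → queue [kitchen, workshop, annex, vault, attic, studio, terrace, parlor]
Visit kitchen → queue [workshop, annex, vault, attic, studio, terrace, parlor]
Visit workshop; enqueue gym → queue [annex, vault, attic, studio, terrace, parlor, gym]
Visit annex → queue [vault, attic, studio, terrace, parlor, gym]
Visit vault → queue [attic, studio, terrace, parlor, gym]
Visit attic → queue [studio, terrace, parlor, gym]
Visit studio → queue [terrace, parlor, gym]
Visit terrace; enqueue lobby → queue [parlor, gym, lobby]
Visit parlor → queue [gym, lobby]
Visit gym → queue [lobby]
Visit lobby → queue []

patio → library → cellar → chapel → loft → office → foyer → study → closet → garage → kitchen → workshop → annex → vault → attic → studio → terrace → parlor → gym → lobby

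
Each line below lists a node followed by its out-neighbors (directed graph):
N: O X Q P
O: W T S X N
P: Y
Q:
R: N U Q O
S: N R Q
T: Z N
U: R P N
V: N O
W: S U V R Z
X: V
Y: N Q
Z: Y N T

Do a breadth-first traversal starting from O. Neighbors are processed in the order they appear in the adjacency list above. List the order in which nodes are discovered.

O W T S X N U V R Z Q P Y

Visit O; enqueue W, T, S, X, N → queue [W, T, S, X, N]
Visit W; enqueue U, V, R, Z → queue [T, S, X, N, U, V, R, Z]
Visit T → queue [S, X, N, U, V, R, Z]
Visit S; enqueue Q → queue [X, N, U, V, R, Z, Q]
Visit X → queue [N, U, V, R, Z, Q]
Visit N; enqueue P → queue [U, V, R, Z, Q, P]
Visit U → queue [V, R, Z, Q, P]
Visit V → queue [R, Z, Q, P]
Visit R → queue [Z, Q, P]
Visit Z; enqueue Y → queue [Q, P, Y]
Visit Q → queue [P, Y]
Visit P → queue [Y]
Visit Y → queue []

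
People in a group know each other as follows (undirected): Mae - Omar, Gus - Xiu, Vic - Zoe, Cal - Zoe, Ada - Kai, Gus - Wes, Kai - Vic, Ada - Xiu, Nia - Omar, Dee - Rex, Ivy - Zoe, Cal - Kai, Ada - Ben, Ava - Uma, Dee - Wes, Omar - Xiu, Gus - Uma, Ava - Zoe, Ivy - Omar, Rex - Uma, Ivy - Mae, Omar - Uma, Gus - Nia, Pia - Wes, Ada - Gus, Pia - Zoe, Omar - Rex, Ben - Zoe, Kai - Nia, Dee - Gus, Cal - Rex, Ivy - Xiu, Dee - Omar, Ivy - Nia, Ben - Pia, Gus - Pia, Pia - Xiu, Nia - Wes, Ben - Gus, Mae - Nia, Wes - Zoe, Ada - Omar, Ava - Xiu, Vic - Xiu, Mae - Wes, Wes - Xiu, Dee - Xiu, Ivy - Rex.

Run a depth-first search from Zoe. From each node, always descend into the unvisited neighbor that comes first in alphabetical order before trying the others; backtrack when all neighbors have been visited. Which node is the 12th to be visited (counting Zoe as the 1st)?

Visit Zoe
Zoe → Ava
Ava → Uma
Uma → Gus
Gus → Ada
Ada → Ben
Ben → Pia
Pia → Wes
Wes → Dee
Dee → Omar
Omar → Ivy
Ivy → Mae
Mae → Nia
Nia → Kai
Kai → Cal
Cal → Rex
Kai → Vic
Vic → Xiu

Visit order: Zoe, Ava, Uma, Gus, Ada, Ben, Pia, Wes, Dee, Omar, Ivy, Mae, Nia, Kai, Cal, Rex, Vic, Xiu

Mae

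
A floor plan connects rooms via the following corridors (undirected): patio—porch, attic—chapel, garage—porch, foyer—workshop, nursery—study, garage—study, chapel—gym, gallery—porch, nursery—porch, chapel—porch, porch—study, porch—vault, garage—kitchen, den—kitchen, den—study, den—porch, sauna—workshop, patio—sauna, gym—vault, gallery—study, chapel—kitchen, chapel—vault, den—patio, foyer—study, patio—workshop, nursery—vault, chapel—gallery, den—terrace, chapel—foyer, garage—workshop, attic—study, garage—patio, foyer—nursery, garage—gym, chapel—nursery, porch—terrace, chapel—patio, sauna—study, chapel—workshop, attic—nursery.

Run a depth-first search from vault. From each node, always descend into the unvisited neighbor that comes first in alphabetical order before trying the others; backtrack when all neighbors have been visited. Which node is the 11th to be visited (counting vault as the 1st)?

patio

Visit vault
vault → chapel
chapel → attic
attic → nursery
nursery → foyer
foyer → study
study → den
den → kitchen
kitchen → garage
garage → gym
garage → patio
patio → porch
porch → gallery
porch → terrace
patio → sauna
sauna → workshop

Visit order: vault, chapel, attic, nursery, foyer, study, den, kitchen, garage, gym, patio, porch, gallery, terrace, sauna, workshop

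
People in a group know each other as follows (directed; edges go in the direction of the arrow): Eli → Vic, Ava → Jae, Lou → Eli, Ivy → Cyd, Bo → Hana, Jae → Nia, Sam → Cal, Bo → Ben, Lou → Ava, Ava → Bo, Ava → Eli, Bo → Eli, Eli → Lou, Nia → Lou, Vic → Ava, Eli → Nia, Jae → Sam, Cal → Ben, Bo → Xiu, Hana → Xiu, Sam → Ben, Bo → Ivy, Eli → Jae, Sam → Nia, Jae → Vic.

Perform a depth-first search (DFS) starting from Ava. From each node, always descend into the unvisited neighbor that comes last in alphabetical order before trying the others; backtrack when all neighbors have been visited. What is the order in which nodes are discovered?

Ava, Jae, Vic, Sam, Nia, Lou, Eli, Cal, Ben, Bo, Xiu, Ivy, Cyd, Hana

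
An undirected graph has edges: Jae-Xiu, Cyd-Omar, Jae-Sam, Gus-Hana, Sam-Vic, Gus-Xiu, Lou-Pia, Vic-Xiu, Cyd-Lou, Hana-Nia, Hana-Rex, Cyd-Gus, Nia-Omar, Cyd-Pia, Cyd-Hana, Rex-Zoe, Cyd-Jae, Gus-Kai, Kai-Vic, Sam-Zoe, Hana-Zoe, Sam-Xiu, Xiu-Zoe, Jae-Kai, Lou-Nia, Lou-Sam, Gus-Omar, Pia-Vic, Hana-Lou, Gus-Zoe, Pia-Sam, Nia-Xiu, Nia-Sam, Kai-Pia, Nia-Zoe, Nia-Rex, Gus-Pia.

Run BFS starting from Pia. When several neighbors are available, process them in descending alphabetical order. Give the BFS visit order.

Visit Pia; enqueue Vic, Sam, Lou, Kai, Gus, Cyd → queue [Vic, Sam, Lou, Kai, Gus, Cyd]
Visit Vic; enqueue Xiu → queue [Sam, Lou, Kai, Gus, Cyd, Xiu]
Visit Sam; enqueue Zoe, Nia, Jae → queue [Lou, Kai, Gus, Cyd, Xiu, Zoe, Nia, Jae]
Visit Lou; enqueue Hana → queue [Kai, Gus, Cyd, Xiu, Zoe, Nia, Jae, Hana]
Visit Kai → queue [Gus, Cyd, Xiu, Zoe, Nia, Jae, Hana]
Visit Gus; enqueue Omar → queue [Cyd, Xiu, Zoe, Nia, Jae, Hana, Omar]
Visit Cyd → queue [Xiu, Zoe, Nia, Jae, Hana, Omar]
Visit Xiu → queue [Zoe, Nia, Jae, Hana, Omar]
Visit Zoe; enqueue Rex → queue [Nia, Jae, Hana, Omar, Rex]
Visit Nia → queue [Jae, Hana, Omar, Rex]
Visit Jae → queue [Hana, Omar, Rex]
Visit Hana → queue [Omar, Rex]
Visit Omar → queue [Rex]
Visit Rex → queue []

Pia, Vic, Sam, Lou, Kai, Gus, Cyd, Xiu, Zoe, Nia, Jae, Hana, Omar, Rex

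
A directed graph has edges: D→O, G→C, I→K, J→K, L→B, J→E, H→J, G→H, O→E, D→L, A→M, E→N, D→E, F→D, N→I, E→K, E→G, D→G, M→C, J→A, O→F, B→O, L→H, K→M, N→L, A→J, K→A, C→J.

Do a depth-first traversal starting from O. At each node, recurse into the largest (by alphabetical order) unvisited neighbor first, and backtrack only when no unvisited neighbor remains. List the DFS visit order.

Visit O
O → F
F → D
D → L
L → H
H → J
J → K
K → M
M → C
K → A
J → E
E → N
N → I
E → G
L → B

O -> F -> D -> L -> H -> J -> K -> M -> C -> A -> E -> N -> I -> G -> B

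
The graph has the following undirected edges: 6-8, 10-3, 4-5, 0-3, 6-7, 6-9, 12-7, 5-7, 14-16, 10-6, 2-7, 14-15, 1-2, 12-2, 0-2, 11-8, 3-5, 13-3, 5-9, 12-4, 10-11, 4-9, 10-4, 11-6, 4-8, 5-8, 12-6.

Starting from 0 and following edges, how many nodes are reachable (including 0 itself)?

BFS from 0 visits: 0, 2, 3, 1, 7, 12, 5, 10, 13, 6, 4, 8, 9, 11
Reachable nodes: 14 of 17 total.

14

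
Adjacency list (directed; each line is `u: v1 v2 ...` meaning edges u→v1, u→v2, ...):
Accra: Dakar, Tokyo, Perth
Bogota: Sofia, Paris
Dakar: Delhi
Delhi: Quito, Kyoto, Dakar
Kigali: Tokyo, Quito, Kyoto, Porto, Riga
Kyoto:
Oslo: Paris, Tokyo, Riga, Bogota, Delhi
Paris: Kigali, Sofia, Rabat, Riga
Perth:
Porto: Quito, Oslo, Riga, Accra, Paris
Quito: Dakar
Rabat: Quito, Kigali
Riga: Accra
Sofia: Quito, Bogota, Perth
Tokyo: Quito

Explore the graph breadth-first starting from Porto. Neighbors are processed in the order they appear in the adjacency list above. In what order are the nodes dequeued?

Visit Porto; enqueue Quito, Oslo, Riga, Accra, Paris → queue [Quito, Oslo, Riga, Accra, Paris]
Visit Quito; enqueue Dakar → queue [Oslo, Riga, Accra, Paris, Dakar]
Visit Oslo; enqueue Tokyo, Bogota, Delhi → queue [Riga, Accra, Paris, Dakar, Tokyo, Bogota, Delhi]
Visit Riga → queue [Accra, Paris, Dakar, Tokyo, Bogota, Delhi]
Visit Accra; enqueue Perth → queue [Paris, Dakar, Tokyo, Bogota, Delhi, Perth]
Visit Paris; enqueue Kigali, Sofia, Rabat → queue [Dakar, Tokyo, Bogota, Delhi, Perth, Kigali, Sofia, Rabat]
Visit Dakar → queue [Tokyo, Bogota, Delhi, Perth, Kigali, Sofia, Rabat]
Visit Tokyo → queue [Bogota, Delhi, Perth, Kigali, Sofia, Rabat]
Visit Bogota → queue [Delhi, Perth, Kigali, Sofia, Rabat]
Visit Delhi; enqueue Kyoto → queue [Perth, Kigali, Sofia, Rabat, Kyoto]
Visit Perth → queue [Kigali, Sofia, Rabat, Kyoto]
Visit Kigali → queue [Sofia, Rabat, Kyoto]
Visit Sofia → queue [Rabat, Kyoto]
Visit Rabat → queue [Kyoto]
Visit Kyoto → queue []

Porto Quito Oslo Riga Accra Paris Dakar Tokyo Bogota Delhi Perth Kigali Sofia Rabat Kyoto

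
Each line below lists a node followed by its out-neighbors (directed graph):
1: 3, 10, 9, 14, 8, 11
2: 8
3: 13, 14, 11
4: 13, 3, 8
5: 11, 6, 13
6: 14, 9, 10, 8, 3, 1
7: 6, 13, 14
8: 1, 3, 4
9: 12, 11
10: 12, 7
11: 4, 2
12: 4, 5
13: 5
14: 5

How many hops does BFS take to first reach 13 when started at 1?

Level 0: 1
Level 1: 3, 8, 9, 10, 11, 14
Level 2: 2, 4, 5, 7, 12, 13
Level 3: 6
13 first appears at level 2.

2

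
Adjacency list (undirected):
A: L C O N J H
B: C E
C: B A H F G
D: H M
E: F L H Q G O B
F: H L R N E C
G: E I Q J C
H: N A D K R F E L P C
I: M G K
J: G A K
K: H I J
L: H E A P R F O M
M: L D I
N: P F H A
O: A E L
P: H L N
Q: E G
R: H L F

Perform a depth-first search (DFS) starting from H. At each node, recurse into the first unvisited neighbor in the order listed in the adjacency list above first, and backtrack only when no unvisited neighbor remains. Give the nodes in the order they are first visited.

H -> N -> P -> L -> E -> F -> R -> C -> B -> A -> O -> J -> G -> I -> M -> D -> K -> Q

Visit H
H → N
N → P
P → L
L → E
E → F
F → R
F → C
C → B
C → A
A → O
A → J
J → G
G → I
I → M
M → D
I → K
G → Q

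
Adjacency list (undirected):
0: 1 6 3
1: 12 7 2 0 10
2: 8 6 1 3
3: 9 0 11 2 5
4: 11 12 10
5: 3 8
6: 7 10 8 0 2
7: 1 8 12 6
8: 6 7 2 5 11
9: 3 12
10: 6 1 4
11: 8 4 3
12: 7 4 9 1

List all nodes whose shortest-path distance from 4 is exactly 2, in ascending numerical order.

1, 3, 6, 7, 8, 9

Level 0: 4
Level 1: 10, 11, 12
Level 2: 1, 3, 6, 7, 8, 9
Level 3: 0, 2, 5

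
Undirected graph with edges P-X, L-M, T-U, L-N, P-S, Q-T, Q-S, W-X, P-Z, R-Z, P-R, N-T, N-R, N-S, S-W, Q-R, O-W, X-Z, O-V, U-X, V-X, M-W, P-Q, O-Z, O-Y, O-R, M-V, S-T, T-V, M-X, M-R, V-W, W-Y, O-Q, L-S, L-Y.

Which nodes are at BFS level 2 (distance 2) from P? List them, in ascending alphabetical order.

L, M, N, O, T, U, V, W

Level 0: P
Level 1: Q, R, S, X, Z
Level 2: L, M, N, O, T, U, V, W
Level 3: Y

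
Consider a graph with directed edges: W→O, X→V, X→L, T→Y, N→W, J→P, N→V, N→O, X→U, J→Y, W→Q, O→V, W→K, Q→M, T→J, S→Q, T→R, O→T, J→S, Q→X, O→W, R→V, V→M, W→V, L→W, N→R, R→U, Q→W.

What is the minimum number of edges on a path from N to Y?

Level 0: N
Level 1: O, R, V, W
Level 2: K, M, Q, T, U
Level 3: J, X, Y
Level 4: L, P, S
Y first appears at level 3.

3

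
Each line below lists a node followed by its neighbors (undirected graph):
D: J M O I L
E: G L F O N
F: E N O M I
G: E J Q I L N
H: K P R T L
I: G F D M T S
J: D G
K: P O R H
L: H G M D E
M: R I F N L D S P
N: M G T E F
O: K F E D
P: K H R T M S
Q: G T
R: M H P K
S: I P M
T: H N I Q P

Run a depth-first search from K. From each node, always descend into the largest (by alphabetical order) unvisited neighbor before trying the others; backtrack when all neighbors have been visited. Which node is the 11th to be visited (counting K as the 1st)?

F

Visit K
K → R
R → P
P → T
T → Q
Q → G
G → N
N → M
M → S
S → I
I → F
F → O
O → E
E → L
L → H
L → D
D → J

Visit order: K, R, P, T, Q, G, N, M, S, I, F, O, E, L, H, D, J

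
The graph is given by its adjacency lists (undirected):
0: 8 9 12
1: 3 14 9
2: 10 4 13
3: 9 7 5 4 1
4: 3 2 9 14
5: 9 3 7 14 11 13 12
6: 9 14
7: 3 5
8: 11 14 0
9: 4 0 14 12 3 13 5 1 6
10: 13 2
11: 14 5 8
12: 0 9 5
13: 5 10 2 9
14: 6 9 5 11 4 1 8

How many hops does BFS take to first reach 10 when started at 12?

Level 0: 12
Level 1: 0, 5, 9
Level 2: 1, 3, 4, 6, 7, 8, 11, 13, 14
Level 3: 2, 10
10 first appears at level 3.

3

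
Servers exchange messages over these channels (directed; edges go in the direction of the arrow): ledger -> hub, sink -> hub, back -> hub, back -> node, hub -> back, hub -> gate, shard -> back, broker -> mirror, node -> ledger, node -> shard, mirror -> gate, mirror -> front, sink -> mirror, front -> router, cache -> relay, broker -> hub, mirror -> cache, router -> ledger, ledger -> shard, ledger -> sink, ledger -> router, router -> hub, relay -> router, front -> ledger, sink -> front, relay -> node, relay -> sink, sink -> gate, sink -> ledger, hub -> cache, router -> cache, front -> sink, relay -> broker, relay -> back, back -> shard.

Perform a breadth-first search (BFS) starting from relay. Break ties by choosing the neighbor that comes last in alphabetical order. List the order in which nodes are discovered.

Visit relay; enqueue sink, router, node, broker, back → queue [sink, router, node, broker, back]
Visit sink; enqueue mirror, ledger, hub, gate, front → queue [router, node, broker, back, mirror, ledger, hub, gate, front]
Visit router; enqueue cache → queue [node, broker, back, mirror, ledger, hub, gate, front, cache]
Visit node; enqueue shard → queue [broker, back, mirror, ledger, hub, gate, front, cache, shard]
Visit broker → queue [back, mirror, ledger, hub, gate, front, cache, shard]
Visit back → queue [mirror, ledger, hub, gate, front, cache, shard]
Visit mirror → queue [ledger, hub, gate, front, cache, shard]
Visit ledger → queue [hub, gate, front, cache, shard]
Visit hub → queue [gate, front, cache, shard]
Visit gate → queue [front, cache, shard]
Visit front → queue [cache, shard]
Visit cache → queue [shard]
Visit shard → queue []

relay → sink → router → node → broker → back → mirror → ledger → hub → gate → front → cache → shard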